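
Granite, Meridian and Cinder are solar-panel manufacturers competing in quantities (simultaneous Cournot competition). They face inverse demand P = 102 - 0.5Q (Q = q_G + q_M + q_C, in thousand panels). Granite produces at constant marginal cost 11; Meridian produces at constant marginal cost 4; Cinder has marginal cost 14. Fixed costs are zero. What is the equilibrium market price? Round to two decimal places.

32.75

Granite's profit: π_G = (102 - 0.5Q)q_G - (11q_G). Setting ∂π_G/∂q_G = 0: 91 - q_G - (1/2)(q_M + q_C) = 0.
Meridian's profit: π_M = (102 - 0.5Q)q_M - (4q_M). Setting ∂π_M/∂q_M = 0: 98 - q_M - (1/2)(q_G + q_C) = 0.
Cinder's first-order condition: 88 - q_C - (1/2)(q_G + q_M) = 0.
Summing all 3 equations gives 277 − 2Q = 0, hence Q = 277/2.
Back-substituting: q_G = (91 − 277/4)/(1/2) = 87/2, q_M = (98 − 277/4)/(1/2) = 115/2, q_C = (88 − 277/4)/(1/2) = 75/2.
Total output Q = 277/2, so price P = 102 - (1/2)·(277/2) = 131/4.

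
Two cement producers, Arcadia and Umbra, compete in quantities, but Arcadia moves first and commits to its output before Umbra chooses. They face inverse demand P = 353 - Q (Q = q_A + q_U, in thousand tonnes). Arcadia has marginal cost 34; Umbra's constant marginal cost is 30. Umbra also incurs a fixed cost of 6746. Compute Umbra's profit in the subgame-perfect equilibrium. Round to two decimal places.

The follower Umbra best-responds to any q_A: π_U = (353 - Q)q_U - 30q_U.
∂π_U/∂q_U = 323 - q_A - 2q_U = 0 gives the reaction function q_U = (323 - q_A)/2.
Arcadia substitutes q_U(q_A) into its own profit: π_A = q_A(353 - q_A - (323 - q_A)/2) - 34q_A = (383/2 - (1/2)q_A)q_A - 34q_A.
Leader FOC: 315/2 - q_A = 0, so q_A = 315/2.
Then q_U = (323 - 315/2)/2 = 331/4.
Price P = 353 - 961/4 = 451/4.
Umbra's profit: (451/4 - 30)·(331/4) - 6746 = 1625/16.

101.56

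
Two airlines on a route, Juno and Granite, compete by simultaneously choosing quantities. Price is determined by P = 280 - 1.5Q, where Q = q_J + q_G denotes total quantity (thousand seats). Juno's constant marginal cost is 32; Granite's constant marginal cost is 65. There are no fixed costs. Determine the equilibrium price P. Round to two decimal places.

Juno's profit: π_J = (280 - 1.5Q)q_J - (32q_J). Setting ∂π_J/∂q_J = 0: 248 - 3q_J - (3/2)(q_G) = 0.
Granite's first-order condition: 215 - 3q_G - (3/2)(q_J) = 0.
So q_J = (248 - (3/2)q_G)/3 and q_G = (215 - (3/2)q_J)/3.
Substituting one into the other gives q_J = 562/9 and q_G = 364/9.
Total output Q = 926/9, so price P = 280 - (3/2)·(926/9) = 377/3.

125.67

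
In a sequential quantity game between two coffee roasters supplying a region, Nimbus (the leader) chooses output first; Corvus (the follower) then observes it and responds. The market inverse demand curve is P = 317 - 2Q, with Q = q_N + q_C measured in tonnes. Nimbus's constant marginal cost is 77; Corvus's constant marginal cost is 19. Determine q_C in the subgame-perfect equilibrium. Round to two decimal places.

Solve by backward induction. Given q_N, the follower Corvus maximises π_C = (317 - 2q_N - 2q_C)q_C - 19q_C.
Follower FOC: 298 - 2q_N - 4q_C = 0, so q_C(q_N) = (298 - 2q_N)/4.
The leader anticipates this reaction. Substituting into P = 317 - 2Q gives P = 168 - q_N, so π_N = (168 - q_N)q_N - 77q_N.
Leader FOC: 91 - 2q_N = 0, so q_N = 91/2.
Then q_C = (298 - 2·(91/2))/4 = 207/4.

51.75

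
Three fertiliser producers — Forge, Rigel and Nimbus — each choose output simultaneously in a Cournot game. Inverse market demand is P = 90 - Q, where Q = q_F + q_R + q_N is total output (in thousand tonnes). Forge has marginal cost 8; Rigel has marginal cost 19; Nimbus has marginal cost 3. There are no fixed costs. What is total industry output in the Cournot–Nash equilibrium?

60

Forge's profit: π_F = (90 - Q)q_F - (8q_F). Setting ∂π_F/∂q_F = 0: 82 - 2q_F - (q_R + q_N) = 0.
Rigel's profit: π_R = (90 - Q)q_R - (19q_R). Setting ∂π_R/∂q_R = 0: 71 - 2q_R - (q_F + q_N) = 0.
Nimbus's profit: π_N = (90 - Q)q_N - (3q_N). Setting ∂π_N/∂q_N = 0: 87 - 2q_N - (q_F + q_R) = 0.
Adding the 3 conditions: 240 − 2Q − 2Q = 0, i.e. Q = 60.
Back-substituting: q_F = (82 − 60) = 22, q_R = (71 − 60) = 11, q_N = (87 − 60) = 27.
Total output Q = 22 + 11 + 27 = 60.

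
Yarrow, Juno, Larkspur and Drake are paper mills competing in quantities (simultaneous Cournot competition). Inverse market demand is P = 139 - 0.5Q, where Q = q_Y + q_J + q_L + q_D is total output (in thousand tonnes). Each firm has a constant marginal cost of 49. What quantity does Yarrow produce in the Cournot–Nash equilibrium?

Each firm earns π_i = (139 - 0.5Q)q_i - 49q_i.
Setting ∂π_i/∂q_i = 0 with rivals' quantities fixed: 90 - q_i - (1/2)·Σ_{j≠i} q_j = 0.
With identical firms every q_j equals q_i, so Σ_{j≠i} q_j = 3q_i and 90 = (5/2)q_i, giving q_i = 36.

36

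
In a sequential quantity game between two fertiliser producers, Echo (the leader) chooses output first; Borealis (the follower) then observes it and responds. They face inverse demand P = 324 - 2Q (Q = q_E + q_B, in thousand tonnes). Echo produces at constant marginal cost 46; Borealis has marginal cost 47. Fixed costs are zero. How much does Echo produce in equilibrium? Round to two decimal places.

The follower Borealis best-responds to any q_E: π_B = (324 - 2Q)q_B - 47q_B.
Follower FOC: 277 - 2q_E - 4q_B = 0, so q_B(q_E) = (277 - 2q_E)/4.
The leader anticipates this reaction. Substituting into P = 324 - 2Q gives P = 371/2 - q_E, so π_E = (371/2 - q_E)q_E - 46q_E.
The leader's first-order condition 279/2 - 2q_E = 0 yields q_E = 279/4.
Then q_B = (277 - 2·(279/4))/4 = 275/8.

69.75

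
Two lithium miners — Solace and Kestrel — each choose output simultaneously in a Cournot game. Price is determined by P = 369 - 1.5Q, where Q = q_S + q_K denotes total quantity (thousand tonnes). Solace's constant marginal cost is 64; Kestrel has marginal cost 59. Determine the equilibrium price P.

164

Solace's profit: π_S = (369 - 1.5Q)q_S - (64q_S). Setting ∂π_S/∂q_S = 0: 305 - 3q_S - (3/2)(q_K) = 0.
Kestrel's profit: π_K = (369 - 1.5Q)q_K - (59q_K). Setting ∂π_K/∂q_K = 0: 310 - 3q_K - (3/2)(q_S) = 0.
So q_S = (305 - (3/2)q_K)/3 and q_K = (310 - (3/2)q_S)/3.
Substituting one into the other gives q_S = 200/3 and q_K = 70.
Total output Q = 410/3, so price P = 369 - (3/2)·(410/3) = 164.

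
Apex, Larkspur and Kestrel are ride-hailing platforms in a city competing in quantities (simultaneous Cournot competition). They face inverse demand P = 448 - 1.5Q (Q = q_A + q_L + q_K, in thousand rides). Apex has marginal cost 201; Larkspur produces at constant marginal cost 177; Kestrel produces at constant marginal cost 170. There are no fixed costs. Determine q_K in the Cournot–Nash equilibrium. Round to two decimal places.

Apex's profit: π_A = (448 - 1.5Q)q_A - (201q_A). Setting ∂π_A/∂q_A = 0: 247 - 3q_A - (3/2)(q_L + q_K) = 0.
Larkspur's first-order condition: 271 - 3q_L - (3/2)(q_A + q_K) = 0.
Kestrel's profit: π_K = (448 - 1.5Q)q_K - (170q_K). Setting ∂π_K/∂q_K = 0: 278 - 3q_K - (3/2)(q_A + q_L) = 0.
Adding the 3 first-order conditions: 796 − 6Q = 0, so Q = 398/3.
Back-substituting: q_A = (247 − 199)/(3/2) = 32, q_L = (271 − 199)/(3/2) = 48, q_K = (278 − 199)/(3/2) = 158/3.

52.67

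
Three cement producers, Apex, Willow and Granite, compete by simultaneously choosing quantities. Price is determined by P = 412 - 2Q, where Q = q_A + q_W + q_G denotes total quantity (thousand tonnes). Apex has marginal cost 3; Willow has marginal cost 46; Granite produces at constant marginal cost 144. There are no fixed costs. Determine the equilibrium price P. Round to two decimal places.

151.25

Apex's profit: π_A = (412 - 2Q)q_A - (3q_A). Setting ∂π_A/∂q_A = 0: 409 - 4q_A - 2(q_W + q_G) = 0.
Willow's first-order condition: 366 - 4q_W - 2(q_A + q_G) = 0.
Granite's first-order condition: 268 - 4q_G - 2(q_A + q_W) = 0.
Adding the 3 first-order conditions: 1043 − 8Q = 0, so Q = 1043/8.
Back-substituting: q_A = (409 − 1043/4)/2 = 593/8, q_W = (366 − 1043/4)/2 = 421/8, q_G = (268 − 1043/4)/2 = 29/8.
Total output Q = 1043/8, so price P = 412 - 2·(1043/8) = 605/4.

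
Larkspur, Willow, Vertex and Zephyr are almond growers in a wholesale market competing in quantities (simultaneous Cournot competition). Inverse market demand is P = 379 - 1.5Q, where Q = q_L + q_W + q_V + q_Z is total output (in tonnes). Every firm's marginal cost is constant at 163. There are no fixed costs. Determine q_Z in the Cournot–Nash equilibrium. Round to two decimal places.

A representative firm's profit is π_i = q_i(379 - 1.5Q) - 163q_i.
First-order condition (treating rivals' output as given): 216 - 3q_i - (3/2)·Σ_{j≠i} q_j = 0.
By symmetry each firm produces the same amount; substituting Σ_{j≠i} q_j = 3q_i yields q_i = 216/(15/2) = 144/5.

28.80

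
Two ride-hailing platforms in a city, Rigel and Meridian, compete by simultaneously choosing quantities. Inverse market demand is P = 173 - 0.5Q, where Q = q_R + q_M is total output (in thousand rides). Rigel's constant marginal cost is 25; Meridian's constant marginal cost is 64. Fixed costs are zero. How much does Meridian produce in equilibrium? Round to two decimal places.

46.67

Rigel's profit: π_R = (173 - 0.5Q)q_R - (25q_R). Setting ∂π_R/∂q_R = 0: 148 - q_R - (1/2)(q_M) = 0.
Meridian's profit: π_M = (173 - 0.5Q)q_M - (64q_M). Setting ∂π_M/∂q_M = 0: 109 - q_M - (1/2)(q_R) = 0.
Rearranging gives the reaction functions q_R = (148 - (1/2)q_M) and q_M = (109 - (1/2)q_R).
Substituting one into the other gives q_R = 374/3 and q_M = 140/3.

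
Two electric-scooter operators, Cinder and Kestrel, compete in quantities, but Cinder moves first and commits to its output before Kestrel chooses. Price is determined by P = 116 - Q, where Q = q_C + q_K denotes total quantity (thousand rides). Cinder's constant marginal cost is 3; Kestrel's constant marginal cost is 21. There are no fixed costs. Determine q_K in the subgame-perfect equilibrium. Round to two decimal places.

Solve by backward induction. Given q_C, the follower Kestrel maximises π_K = (116 - q_C - q_K)q_K - 21q_K.
∂π_K/∂q_K = 95 - q_C - 2q_K = 0 gives the reaction function q_K = (95 - q_C)/2.
The leader anticipates this reaction. Substituting into P = 116 - Q gives P = 137/2 - (1/2)q_C, so π_C = (137/2 - (1/2)q_C)q_C - 3q_C.
Leader FOC: 131/2 - q_C = 0, so q_C = 131/2.
Then q_K = (95 - 131/2)/2 = 59/4.

14.75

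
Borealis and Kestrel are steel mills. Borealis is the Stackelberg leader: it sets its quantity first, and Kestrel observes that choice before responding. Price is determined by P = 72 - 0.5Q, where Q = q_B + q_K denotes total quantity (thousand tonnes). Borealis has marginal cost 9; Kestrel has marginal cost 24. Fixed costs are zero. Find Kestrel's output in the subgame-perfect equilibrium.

9

The follower Kestrel best-responds to any q_B: π_K = (72 - 0.5Q)q_K - 24q_K.
∂π_K/∂q_K = 48 - (1/2)q_B - q_K = 0 gives the reaction function q_K = (48 - (1/2)q_B).
The leader anticipates this reaction. Substituting into P = 72 - 0.5Q gives P = 48 - (1/4)q_B, so π_B = (48 - (1/4)q_B)q_B - 9q_B.
The leader's first-order condition 39 - (1/2)q_B = 0 yields q_B = 78.
Then q_K = (48 - (1/2)·78) = 9.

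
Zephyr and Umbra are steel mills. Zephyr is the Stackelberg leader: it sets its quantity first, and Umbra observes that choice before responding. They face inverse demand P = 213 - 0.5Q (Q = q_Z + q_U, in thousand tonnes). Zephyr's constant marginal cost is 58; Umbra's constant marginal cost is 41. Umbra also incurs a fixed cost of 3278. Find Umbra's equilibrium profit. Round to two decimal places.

The follower Umbra best-responds to any q_Z: π_U = (213 - 0.5Q)q_U - 41q_U.
Setting the follower's marginal profit to zero, 172 - (1/2)q_Z - q_U = 0, i.e. q_U = (172 - (1/2)q_Z).
The leader anticipates this reaction. Substituting into P = 213 - 0.5Q gives P = 127 - (1/4)q_Z, so π_Z = (127 - (1/4)q_Z)q_Z - 58q_Z.
The leader's first-order condition 69 - (1/2)q_Z = 0 yields q_Z = 138.
Then q_U = (172 - (1/2)·138) = 103.
Price P = 213 - (1/2)·241 = 185/2.
Umbra's profit: (185/2 - 41)·103 - 3278 = 2026.5000.

2026.50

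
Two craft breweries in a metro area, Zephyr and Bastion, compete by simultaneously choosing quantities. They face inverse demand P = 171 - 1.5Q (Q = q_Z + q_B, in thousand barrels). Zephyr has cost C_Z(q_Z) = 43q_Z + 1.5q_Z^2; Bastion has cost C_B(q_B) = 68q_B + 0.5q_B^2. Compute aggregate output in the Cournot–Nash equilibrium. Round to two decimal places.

36.02

Zephyr's profit: π_Z = (171 - 1.5Q)q_Z - (43q_Z + (3/2)q_Z²). Setting ∂π_Z/∂q_Z = 0: 128 - 6q_Z - (3/2)(q_B) = 0.
Bastion's profit: π_B = (171 - 1.5Q)q_B - (68q_B + (1/2)q_B²). Setting ∂π_B/∂q_B = 0: 103 - 4q_B - (3/2)(q_Z) = 0.
So q_Z = (128 - (3/2)q_B)/6 and q_B = (103 - (3/2)q_Z)/4.
Solving the pair: q_Z = 1430/87, q_B = 568/29.
Total output Q = 1430/87 + 568/29 = 36.0230.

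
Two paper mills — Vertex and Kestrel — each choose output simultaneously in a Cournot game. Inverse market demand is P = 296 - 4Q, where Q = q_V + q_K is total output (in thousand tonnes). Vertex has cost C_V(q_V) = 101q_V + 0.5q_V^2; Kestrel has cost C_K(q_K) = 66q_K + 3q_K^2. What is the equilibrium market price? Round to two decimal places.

183.27

Vertex's profit: π_V = (296 - 4Q)q_V - (101q_V + (1/2)q_V²). Setting ∂π_V/∂q_V = 0: 195 - 9q_V - 4(q_K) = 0.
Kestrel's profit: π_K = (296 - 4Q)q_K - (66q_K + 3q_K²). Setting ∂π_K/∂q_K = 0: 230 - 14q_K - 4(q_V) = 0.
So q_V = (195 - 4q_K)/9 and q_K = (230 - 4q_V)/14.
Solving the pair: q_V = 181/11, q_K = 129/11.
Total output Q = 310/11, so price P = 296 - 4·(310/11) = 183.2727.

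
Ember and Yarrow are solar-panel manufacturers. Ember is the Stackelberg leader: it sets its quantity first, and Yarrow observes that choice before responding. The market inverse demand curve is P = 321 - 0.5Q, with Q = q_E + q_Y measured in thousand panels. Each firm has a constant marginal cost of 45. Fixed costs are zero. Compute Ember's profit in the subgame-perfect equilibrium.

Solve by backward induction. Given q_E, the follower Yarrow maximises π_Y = (321 - (1/2)q_E - (1/2)q_Y)q_Y - 45q_Y.
Follower FOC: 276 - (1/2)q_E - q_Y = 0, so q_Y(q_E) = (276 - (1/2)q_E).
The leader anticipates this reaction. Substituting into P = 321 - 0.5Q gives P = 183 - (1/4)q_E, so π_E = (183 - (1/4)q_E)q_E - 45q_E.
Maximising: ∂π_E/∂q_E = 138 - (1/2)q_E = 0, giving q_E = 276.
Then q_Y = (276 - (1/2)·276) = 138.
Price P = 321 - (1/2)·414 = 114.
Ember's profit: (114 - 45)·276 = 19044.

19044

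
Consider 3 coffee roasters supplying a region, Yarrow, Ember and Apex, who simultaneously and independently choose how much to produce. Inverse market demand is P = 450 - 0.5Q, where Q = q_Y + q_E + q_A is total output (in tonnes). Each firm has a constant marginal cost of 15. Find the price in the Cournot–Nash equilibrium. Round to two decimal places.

123.75

Each firm earns π_i = (450 - 0.5Q)q_i - 15q_i.
First-order condition (treating rivals' output as given): 435 - q_i - (1/2)·Σ_{j≠i} q_j = 0.
By symmetry each firm produces the same amount; substituting Σ_{j≠i} q_j = 2q_i yields q_i = 435/2.
Total output Q = 1305/2, so price P = 450 - (1/2)·(1305/2) = 495/4.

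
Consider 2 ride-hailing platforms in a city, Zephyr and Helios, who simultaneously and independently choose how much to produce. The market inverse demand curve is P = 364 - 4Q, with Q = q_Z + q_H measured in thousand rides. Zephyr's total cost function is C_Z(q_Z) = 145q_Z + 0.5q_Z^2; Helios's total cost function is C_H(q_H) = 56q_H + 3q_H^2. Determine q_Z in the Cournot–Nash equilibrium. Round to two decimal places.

Zephyr's profit: π_Z = (364 - 4Q)q_Z - (145q_Z + (1/2)q_Z²). Setting ∂π_Z/∂q_Z = 0: 219 - 9q_Z - 4(q_H) = 0.
Helios's profit: π_H = (364 - 4Q)q_H - (56q_H + 3q_H²). Setting ∂π_H/∂q_H = 0: 308 - 14q_H - 4(q_Z) = 0.
Best responses: q_Z = (219 - 4q_H)/9, q_H = (308 - 4q_Z)/14.
Solving the pair: q_Z = 917/55, q_H = 948/55.

16.67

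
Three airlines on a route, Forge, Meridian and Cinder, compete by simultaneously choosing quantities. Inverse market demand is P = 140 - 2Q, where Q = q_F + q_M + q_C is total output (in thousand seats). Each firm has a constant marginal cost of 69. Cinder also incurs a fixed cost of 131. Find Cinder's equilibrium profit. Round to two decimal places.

A representative firm's profit is π_i = q_i(140 - 2Q) - 69q_i.
First-order condition (treating rivals' output as given): 71 - 4q_i - 2·Σ_{j≠i} q_j = 0.
With identical firms every q_j equals q_i, so Σ_{j≠i} q_j = 2q_i and 71 = 8q_i, giving q_i = 71/8.
Price P = 140 - 2·(213/8) = 347/4.
Cinder's profit: (347/4 - 69)·(71/8) - 131 = 849/32.

26.53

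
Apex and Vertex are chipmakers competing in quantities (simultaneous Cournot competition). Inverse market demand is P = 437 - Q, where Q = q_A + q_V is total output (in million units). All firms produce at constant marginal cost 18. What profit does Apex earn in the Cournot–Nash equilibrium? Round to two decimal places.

19506.78

A representative firm's profit is π_i = q_i(437 - Q) - 18q_i.
First-order condition (treating rivals' output as given): 419 - 2q_i - q_j = 0.
By symmetry each firm produces the same amount; substituting q_j = q_i yields q_i = 419/3.
Price P = 437 - 838/3 = 473/3.
Apex's profit: (473/3 - 18)·(419/3) = 19506.7778.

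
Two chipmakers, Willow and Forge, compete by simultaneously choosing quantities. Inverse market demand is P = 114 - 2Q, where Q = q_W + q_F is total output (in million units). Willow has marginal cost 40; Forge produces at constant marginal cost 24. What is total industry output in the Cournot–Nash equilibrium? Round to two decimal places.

Willow's profit: π_W = (114 - 2Q)q_W - (40q_W). Setting ∂π_W/∂q_W = 0: 74 - 4q_W - 2(q_F) = 0.
Forge's profit: π_F = (114 - 2Q)q_F - (24q_F). Setting ∂π_F/∂q_F = 0: 90 - 4q_F - 2(q_W) = 0.
Best responses: q_W = (74 - 2q_F)/4, q_F = (90 - 2q_W)/4.
Solving the pair: q_W = 29/3, q_F = 53/3.
Total output Q = 29/3 + 53/3 = 82/3.

27.33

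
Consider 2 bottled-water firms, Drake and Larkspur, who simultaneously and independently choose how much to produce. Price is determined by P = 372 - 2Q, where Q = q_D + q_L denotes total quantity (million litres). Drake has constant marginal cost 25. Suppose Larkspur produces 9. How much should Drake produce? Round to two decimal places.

With the rival's output fixed at 9, Drake's profit is π_D = (372 - 2·9 - 2q_D)q_D - (25q_D) = (354 - 2q_D)q_D - (25q_D).
∂π_D/∂q_D = 329 - 4q_D = 0, so q_D = 329/4.

82.25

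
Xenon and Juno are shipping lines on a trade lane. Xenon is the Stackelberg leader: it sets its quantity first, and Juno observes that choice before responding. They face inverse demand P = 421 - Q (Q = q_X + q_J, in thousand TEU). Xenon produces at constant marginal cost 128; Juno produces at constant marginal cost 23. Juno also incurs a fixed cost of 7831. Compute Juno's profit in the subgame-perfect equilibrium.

15273

The follower Juno best-responds to any q_X: π_J = (421 - Q)q_J - 23q_J.
Follower FOC: 398 - q_X - 2q_J = 0, so q_J(q_X) = (398 - q_X)/2.
The leader anticipates this reaction. Substituting into P = 421 - Q gives P = 222 - (1/2)q_X, so π_X = (222 - (1/2)q_X)q_X - 128q_X.
Maximising: ∂π_X/∂q_X = 94 - q_X = 0, giving q_X = 94.
Then q_J = (398 - 94)/2 = 152.
Price P = 421 - 246 = 175.
Juno's profit: (175 - 23)·152 - 7831 = 15273.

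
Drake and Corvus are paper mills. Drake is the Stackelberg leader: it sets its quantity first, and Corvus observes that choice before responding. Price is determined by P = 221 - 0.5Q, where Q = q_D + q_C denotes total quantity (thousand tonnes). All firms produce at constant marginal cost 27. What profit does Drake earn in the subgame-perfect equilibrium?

Solve by backward induction. Given q_D, the follower Corvus maximises π_C = (221 - (1/2)q_D - (1/2)q_C)q_C - 27q_C.
Setting the follower's marginal profit to zero, 194 - (1/2)q_D - q_C = 0, i.e. q_C = (194 - (1/2)q_D).
The leader anticipates this reaction. Substituting into P = 221 - 0.5Q gives P = 124 - (1/4)q_D, so π_D = (124 - (1/4)q_D)q_D - 27q_D.
The leader's first-order condition 97 - (1/2)q_D = 0 yields q_D = 194.
Then q_C = (194 - (1/2)·194) = 97.
Price P = 221 - (1/2)·291 = 151/2.
Drake's profit: (151/2 - 27)·194 = 9409.

9409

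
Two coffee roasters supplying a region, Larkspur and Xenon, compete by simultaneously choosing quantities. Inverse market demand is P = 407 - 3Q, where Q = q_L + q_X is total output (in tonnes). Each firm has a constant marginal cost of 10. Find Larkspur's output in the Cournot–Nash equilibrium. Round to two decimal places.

A representative firm's profit is π_i = q_i(407 - 3Q) - 10q_i.
First-order condition (treating rivals' output as given): 397 - 6q_i - 3q_j = 0.
With identical firms every q_j equals q_i, so q_j = q_i and 397 = 9q_i, giving q_i = 397/9.

44.11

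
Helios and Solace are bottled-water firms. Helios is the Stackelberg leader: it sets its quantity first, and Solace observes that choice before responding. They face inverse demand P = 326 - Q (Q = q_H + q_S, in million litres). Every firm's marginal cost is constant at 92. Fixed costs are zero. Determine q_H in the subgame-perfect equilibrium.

The follower Solace best-responds to any q_H: π_S = (326 - Q)q_S - 92q_S.
Follower FOC: 234 - q_H - 2q_S = 0, so q_S(q_H) = (234 - q_H)/2.
Helios substitutes q_S(q_H) into its own profit: π_H = q_H(326 - q_H - (234 - q_H)/2) - 92q_H = (209 - (1/2)q_H)q_H - 92q_H.
The leader's first-order condition 117 - q_H = 0 yields q_H = 117.
Then q_S = (234 - 117)/2 = 117/2.

117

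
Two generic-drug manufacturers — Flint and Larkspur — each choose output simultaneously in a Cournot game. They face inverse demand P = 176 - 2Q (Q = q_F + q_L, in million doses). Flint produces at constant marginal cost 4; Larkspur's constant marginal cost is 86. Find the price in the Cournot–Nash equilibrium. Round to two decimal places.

88.67

Flint's profit: π_F = (176 - 2Q)q_F - (4q_F). Setting ∂π_F/∂q_F = 0: 172 - 4q_F - 2(q_L) = 0.
Larkspur's profit: π_L = (176 - 2Q)q_L - (86q_L). Setting ∂π_L/∂q_L = 0: 90 - 4q_L - 2(q_F) = 0.
Rearranging gives the reaction functions q_F = (172 - 2q_L)/4 and q_L = (90 - 2q_F)/4.
Substituting one into the other gives q_F = 127/3 and q_L = 4/3.
Total output Q = 131/3, so price P = 176 - 2·(131/3) = 266/3.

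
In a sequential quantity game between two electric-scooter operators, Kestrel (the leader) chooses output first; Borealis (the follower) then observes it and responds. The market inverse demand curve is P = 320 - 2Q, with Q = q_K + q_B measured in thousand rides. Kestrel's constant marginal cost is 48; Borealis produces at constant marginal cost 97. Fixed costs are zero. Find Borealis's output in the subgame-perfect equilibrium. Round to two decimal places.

15.63

Solve by backward induction. Given q_K, the follower Borealis maximises π_B = (320 - 2q_K - 2q_B)q_B - 97q_B.
Setting the follower's marginal profit to zero, 223 - 2q_K - 4q_B = 0, i.e. q_B = (223 - 2q_K)/4.
The leader anticipates this reaction. Substituting into P = 320 - 2Q gives P = 417/2 - q_K, so π_K = (417/2 - q_K)q_K - 48q_K.
The leader's first-order condition 321/2 - 2q_K = 0 yields q_K = 321/4.
Then q_B = (223 - 2·(321/4))/4 = 125/8.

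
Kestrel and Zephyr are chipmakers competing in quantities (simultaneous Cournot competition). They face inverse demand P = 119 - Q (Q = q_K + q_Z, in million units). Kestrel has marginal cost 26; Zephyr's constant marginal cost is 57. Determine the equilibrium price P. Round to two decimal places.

Kestrel's profit: π_K = (119 - Q)q_K - (26q_K). Setting ∂π_K/∂q_K = 0: 93 - 2q_K - (q_Z) = 0.
Zephyr's first-order condition: 62 - 2q_Z - (q_K) = 0.
Rearranging gives the reaction functions q_K = (93 - q_Z)/2 and q_Z = (62 - q_K)/2.
Substituting one into the other gives q_K = 124/3 and q_Z = 31/3.
Total output Q = 155/3, so price P = 119 - 155/3 = 202/3.

67.33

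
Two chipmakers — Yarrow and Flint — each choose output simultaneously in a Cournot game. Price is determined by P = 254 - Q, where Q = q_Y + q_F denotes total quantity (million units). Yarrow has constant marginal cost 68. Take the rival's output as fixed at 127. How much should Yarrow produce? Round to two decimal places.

With the rival's output fixed at 127, Yarrow's profit is π_Y = (254 - 127 - q_Y)q_Y - (68q_Y) = (127 - q_Y)q_Y - (68q_Y).
∂π_Y/∂q_Y = 59 - 2q_Y = 0, so q_Y = 59/2.

29.50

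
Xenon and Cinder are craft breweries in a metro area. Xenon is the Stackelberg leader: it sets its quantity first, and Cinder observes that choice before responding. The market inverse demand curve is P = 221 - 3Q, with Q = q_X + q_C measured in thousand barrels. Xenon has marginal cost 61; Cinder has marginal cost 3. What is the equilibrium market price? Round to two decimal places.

Solve by backward induction. Given q_X, the follower Cinder maximises π_C = (221 - 3q_X - 3q_C)q_C - 3q_C.
∂π_C/∂q_C = 218 - 3q_X - 6q_C = 0 gives the reaction function q_C = (218 - 3q_X)/6.
The leader anticipates this reaction. Substituting into P = 221 - 3Q gives P = 112 - (3/2)q_X, so π_X = (112 - (3/2)q_X)q_X - 61q_X.
Maximising: ∂π_X/∂q_X = 51 - 3q_X = 0, giving q_X = 17.
Then q_C = (218 - 3·17)/6 = 167/6.
Total output Q = 269/6, so price P = 221 - 3·(269/6) = 173/2.

86.50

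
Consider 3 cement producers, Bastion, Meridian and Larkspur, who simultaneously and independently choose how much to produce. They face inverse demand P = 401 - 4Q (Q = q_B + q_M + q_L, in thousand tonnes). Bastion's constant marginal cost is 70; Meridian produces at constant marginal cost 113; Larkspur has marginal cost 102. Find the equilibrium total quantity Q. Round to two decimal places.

57.38

Bastion's profit: π_B = (401 - 4Q)q_B - (70q_B). Setting ∂π_B/∂q_B = 0: 331 - 8q_B - 4(q_M + q_L) = 0.
Meridian's first-order condition: 288 - 8q_M - 4(q_B + q_L) = 0.
Larkspur's profit: π_L = (401 - 4Q)q_L - (102q_L). Setting ∂π_L/∂q_L = 0: 299 - 8q_L - 4(q_B + q_M) = 0.
Summing all 3 equations gives 918 − 16Q = 0, hence Q = 459/8.
Back-substituting: q_B = (331 − 459/2)/4 = 203/8, q_M = (288 − 459/2)/4 = 117/8, q_L = (299 − 459/2)/4 = 139/8.
Total output Q = 203/8 + 117/8 + 139/8 = 459/8.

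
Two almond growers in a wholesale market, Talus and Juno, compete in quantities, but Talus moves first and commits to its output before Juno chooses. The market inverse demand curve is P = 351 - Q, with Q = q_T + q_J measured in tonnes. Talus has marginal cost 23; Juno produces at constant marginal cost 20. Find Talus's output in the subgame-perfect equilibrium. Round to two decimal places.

Solve by backward induction. Given q_T, the follower Juno maximises π_J = (351 - q_T - q_J)q_J - 20q_J.
Follower FOC: 331 - q_T - 2q_J = 0, so q_J(q_T) = (331 - q_T)/2.
Talus substitutes q_J(q_T) into its own profit: π_T = q_T(351 - q_T - (331 - q_T)/2) - 23q_T = (371/2 - (1/2)q_T)q_T - 23q_T.
Maximising: ∂π_T/∂q_T = 325/2 - q_T = 0, giving q_T = 325/2.
Then q_J = (331 - 325/2)/2 = 337/4.

162.50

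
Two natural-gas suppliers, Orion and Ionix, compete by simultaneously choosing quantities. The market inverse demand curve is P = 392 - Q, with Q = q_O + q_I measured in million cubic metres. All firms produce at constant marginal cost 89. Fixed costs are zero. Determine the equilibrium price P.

Each firm earns π_i = (392 - Q)q_i - 89q_i.
Setting ∂π_i/∂q_i = 0 with rivals' quantities fixed: 303 - 2q_i - q_j = 0.
With identical firms every q_j equals q_i, so q_j = q_i and 303 = 3q_i, giving q_i = 101.
Total output Q = 202, so price P = 392 - 202 = 190.

190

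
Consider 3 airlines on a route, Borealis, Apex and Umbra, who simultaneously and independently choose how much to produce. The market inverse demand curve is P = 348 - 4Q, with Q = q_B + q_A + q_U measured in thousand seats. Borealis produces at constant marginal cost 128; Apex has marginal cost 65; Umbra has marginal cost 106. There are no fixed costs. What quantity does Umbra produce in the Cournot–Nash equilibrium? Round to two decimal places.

Borealis's profit: π_B = (348 - 4Q)q_B - (128q_B). Setting ∂π_B/∂q_B = 0: 220 - 8q_B - 4(q_A + q_U) = 0.
Apex's profit: π_A = (348 - 4Q)q_A - (65q_A). Setting ∂π_A/∂q_A = 0: 283 - 8q_A - 4(q_B + q_U) = 0.
Umbra's first-order condition: 242 - 8q_U - 4(q_B + q_A) = 0.
Adding the 3 conditions: 745 − 8Q − 8Q = 0, i.e. Q = 745/16.
Back-substituting: q_B = (220 − 745/4)/4 = 135/16, q_A = (283 − 745/4)/4 = 387/16, q_U = (242 − 745/4)/4 = 223/16.

13.94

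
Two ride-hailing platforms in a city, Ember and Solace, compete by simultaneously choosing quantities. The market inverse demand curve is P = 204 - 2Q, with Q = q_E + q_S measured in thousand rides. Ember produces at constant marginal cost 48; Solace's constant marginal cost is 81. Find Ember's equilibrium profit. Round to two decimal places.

Ember's profit: π_E = (204 - 2Q)q_E - (48q_E). Setting ∂π_E/∂q_E = 0: 156 - 4q_E - 2(q_S) = 0.
Solace's profit: π_S = (204 - 2Q)q_S - (81q_S). Setting ∂π_S/∂q_S = 0: 123 - 4q_S - 2(q_E) = 0.
So q_E = (156 - 2q_S)/4 and q_S = (123 - 2q_E)/4.
Substituting one into the other gives q_E = 63/2 and q_S = 15.
Price P = 204 - 2·(93/2) = 111.
Ember's profit: (111 - 48)·(63/2) = 1984.5000.

1984.50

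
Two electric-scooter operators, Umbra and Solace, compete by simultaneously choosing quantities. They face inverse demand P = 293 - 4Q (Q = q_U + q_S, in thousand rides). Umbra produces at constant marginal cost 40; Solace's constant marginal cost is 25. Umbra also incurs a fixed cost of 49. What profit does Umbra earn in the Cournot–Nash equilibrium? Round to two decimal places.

1524.44

Umbra's profit: π_U = (293 - 4Q)q_U - (40q_U). Setting ∂π_U/∂q_U = 0: 253 - 8q_U - 4(q_S) = 0.
Solace's first-order condition: 268 - 8q_S - 4(q_U) = 0.
So q_U = (253 - 4q_S)/8 and q_S = (268 - 4q_U)/8.
Substituting one into the other gives q_U = 119/6 and q_S = 283/12.
Price P = 293 - 4·(521/12) = 358/3.
Umbra's profit: (358/3 - 40)·(119/6) - 49 = 1524.4444.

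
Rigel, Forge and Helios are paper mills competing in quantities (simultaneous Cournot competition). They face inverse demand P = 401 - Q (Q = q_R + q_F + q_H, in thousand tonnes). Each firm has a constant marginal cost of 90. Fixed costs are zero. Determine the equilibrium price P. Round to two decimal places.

Each firm earns π_i = (401 - Q)q_i - 90q_i.
First-order condition (treating rivals' output as given): 311 - 2q_i - Σ_{j≠i} q_j = 0.
By symmetry each firm produces the same amount; substituting Σ_{j≠i} q_j = 2q_i yields q_i = 311/4.
Total output Q = 933/4, so price P = 401 - 933/4 = 671/4.

167.75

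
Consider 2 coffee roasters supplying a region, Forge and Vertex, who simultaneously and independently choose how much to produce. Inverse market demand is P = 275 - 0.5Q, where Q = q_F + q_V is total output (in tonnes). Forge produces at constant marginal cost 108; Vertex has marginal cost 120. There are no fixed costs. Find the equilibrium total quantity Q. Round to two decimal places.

214.67

Forge's profit: π_F = (275 - 0.5Q)q_F - (108q_F). Setting ∂π_F/∂q_F = 0: 167 - q_F - (1/2)(q_V) = 0.
Vertex's profit: π_V = (275 - 0.5Q)q_V - (120q_V). Setting ∂π_V/∂q_V = 0: 155 - q_V - (1/2)(q_F) = 0.
Best responses: q_F = (167 - (1/2)q_V), q_V = (155 - (1/2)q_F).
Substituting one into the other gives q_F = 358/3 and q_V = 286/3.
Total output Q = 358/3 + 286/3 = 644/3.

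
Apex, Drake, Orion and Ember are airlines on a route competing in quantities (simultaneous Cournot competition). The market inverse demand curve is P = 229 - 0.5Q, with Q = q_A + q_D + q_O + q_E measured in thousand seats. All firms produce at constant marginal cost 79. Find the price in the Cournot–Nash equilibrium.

109

Each firm earns π_i = (229 - 0.5Q)q_i - 79q_i.
First-order condition (treating rivals' output as given): 150 - q_i - (1/2)·Σ_{j≠i} q_j = 0.
By symmetry each firm produces the same amount; substituting Σ_{j≠i} q_j = 3q_i yields q_i = 150/(5/2) = 60.
Total output Q = 240, so price P = 229 - (1/2)·240 = 109.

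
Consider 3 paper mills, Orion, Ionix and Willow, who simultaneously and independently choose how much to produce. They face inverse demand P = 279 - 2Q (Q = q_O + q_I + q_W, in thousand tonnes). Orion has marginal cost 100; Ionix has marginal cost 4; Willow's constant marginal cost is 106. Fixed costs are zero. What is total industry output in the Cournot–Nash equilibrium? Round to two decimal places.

78.38

Orion's profit: π_O = (279 - 2Q)q_O - (100q_O). Setting ∂π_O/∂q_O = 0: 179 - 4q_O - 2(q_I + q_W) = 0.
Ionix's first-order condition: 275 - 4q_I - 2(q_O + q_W) = 0.
Willow's first-order condition: 173 - 4q_W - 2(q_O + q_I) = 0.
Adding the 3 conditions: 627 − 4Q − 4Q = 0, i.e. Q = 627/8.
Back-substituting: q_O = (179 − 627/4)/2 = 89/8, q_I = (275 − 627/4)/2 = 473/8, q_W = (173 − 627/4)/2 = 65/8.
Total output Q = 89/8 + 473/8 + 65/8 = 627/8.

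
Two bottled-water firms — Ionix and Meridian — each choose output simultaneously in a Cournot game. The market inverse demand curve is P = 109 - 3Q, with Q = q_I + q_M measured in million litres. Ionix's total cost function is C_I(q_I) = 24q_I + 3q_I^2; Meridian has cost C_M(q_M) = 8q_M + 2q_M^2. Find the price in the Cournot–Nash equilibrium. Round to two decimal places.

Ionix's profit: π_I = (109 - 3Q)q_I - (24q_I + 3q_I²). Setting ∂π_I/∂q_I = 0: 85 - 12q_I - 3(q_M) = 0.
Meridian's profit: π_M = (109 - 3Q)q_M - (8q_M + 2q_M²). Setting ∂π_M/∂q_M = 0: 101 - 10q_M - 3(q_I) = 0.
So q_I = (85 - 3q_M)/12 and q_M = (101 - 3q_I)/10.
Solving the pair: q_I = 547/111, q_M = 319/37.
Total output Q = 1504/111, so price P = 109 - 3·(1504/111) = 68.3514.

68.35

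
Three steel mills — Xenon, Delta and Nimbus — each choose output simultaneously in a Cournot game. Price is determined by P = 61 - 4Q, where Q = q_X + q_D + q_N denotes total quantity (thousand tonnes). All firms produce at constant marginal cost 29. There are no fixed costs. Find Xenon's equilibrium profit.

A representative firm's profit is π_i = q_i(61 - 4Q) - 29q_i.
First-order condition (treating rivals' output as given): 32 - 8q_i - 4·Σ_{j≠i} q_j = 0.
By symmetry each firm produces the same amount; substituting Σ_{j≠i} q_j = 2q_i yields q_i = 32/16 = 2.
Price P = 61 - 4·6 = 37.
Xenon's profit: (37 - 29)·2 = 16.

16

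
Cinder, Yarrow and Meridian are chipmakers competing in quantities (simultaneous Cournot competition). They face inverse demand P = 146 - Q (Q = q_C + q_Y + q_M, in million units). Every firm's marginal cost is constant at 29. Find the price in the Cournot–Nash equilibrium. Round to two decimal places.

58.25

Each firm earns π_i = (146 - Q)q_i - 29q_i.
First-order condition (treating rivals' output as given): 117 - 2q_i - Σ_{j≠i} q_j = 0.
By symmetry each firm produces the same amount; substituting Σ_{j≠i} q_j = 2q_i yields q_i = 117/4.
Total output Q = 351/4, so price P = 146 - 351/4 = 233/4.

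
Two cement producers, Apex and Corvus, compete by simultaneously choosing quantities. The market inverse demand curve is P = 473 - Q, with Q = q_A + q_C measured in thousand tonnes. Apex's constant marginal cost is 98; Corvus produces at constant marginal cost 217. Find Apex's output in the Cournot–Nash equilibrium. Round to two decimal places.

164.67

Apex's profit: π_A = (473 - Q)q_A - (98q_A). Setting ∂π_A/∂q_A = 0: 375 - 2q_A - (q_C) = 0.
Corvus's profit: π_C = (473 - Q)q_C - (217q_C). Setting ∂π_C/∂q_C = 0: 256 - 2q_C - (q_A) = 0.
Rearranging gives the reaction functions q_A = (375 - q_C)/2 and q_C = (256 - q_A)/2.
Solving the pair: q_A = 494/3, q_C = 137/3.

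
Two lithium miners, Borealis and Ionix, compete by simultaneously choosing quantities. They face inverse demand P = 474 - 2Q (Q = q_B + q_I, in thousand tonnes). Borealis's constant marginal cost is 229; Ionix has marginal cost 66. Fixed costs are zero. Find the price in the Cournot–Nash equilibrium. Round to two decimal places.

Borealis's profit: π_B = (474 - 2Q)q_B - (229q_B). Setting ∂π_B/∂q_B = 0: 245 - 4q_B - 2(q_I) = 0.
Ionix's profit: π_I = (474 - 2Q)q_I - (66q_I). Setting ∂π_I/∂q_I = 0: 408 - 4q_I - 2(q_B) = 0.
Best responses: q_B = (245 - 2q_I)/4, q_I = (408 - 2q_B)/4.
Substituting one into the other gives q_B = 41/3 and q_I = 571/6.
Total output Q = 653/6, so price P = 474 - 2·(653/6) = 769/3.

256.33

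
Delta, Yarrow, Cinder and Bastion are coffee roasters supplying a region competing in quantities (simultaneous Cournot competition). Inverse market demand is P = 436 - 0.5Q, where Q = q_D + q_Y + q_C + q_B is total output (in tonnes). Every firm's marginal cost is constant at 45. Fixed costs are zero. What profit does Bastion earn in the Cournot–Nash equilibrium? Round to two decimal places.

A representative firm's profit is π_i = q_i(436 - 0.5Q) - 45q_i.
Setting ∂π_i/∂q_i = 0 with rivals' quantities fixed: 391 - q_i - (1/2)·Σ_{j≠i} q_j = 0.
With identical firms every q_j equals q_i, so Σ_{j≠i} q_j = 3q_i and 391 = (5/2)q_i, giving q_i = 782/5.
Price P = 436 - (1/2)·625.6000 = 616/5.
Bastion's profit: (616/5 - 45)·(782/5) = 12230.4800.

12230.48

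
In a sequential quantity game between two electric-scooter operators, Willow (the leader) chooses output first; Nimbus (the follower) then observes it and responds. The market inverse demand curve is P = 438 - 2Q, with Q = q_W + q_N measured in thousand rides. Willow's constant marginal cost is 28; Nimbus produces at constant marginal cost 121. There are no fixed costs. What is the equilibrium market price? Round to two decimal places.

153.75

The follower Nimbus best-responds to any q_W: π_N = (438 - 2Q)q_N - 121q_N.
∂π_N/∂q_N = 317 - 2q_W - 4q_N = 0 gives the reaction function q_N = (317 - 2q_W)/4.
The leader anticipates this reaction. Substituting into P = 438 - 2Q gives P = 559/2 - q_W, so π_W = (559/2 - q_W)q_W - 28q_W.
Maximising: ∂π_W/∂q_W = 503/2 - 2q_W = 0, giving q_W = 503/4.
Then q_N = (317 - 2·(503/4))/4 = 131/8.
Total output Q = 1137/8, so price P = 438 - 2·(1137/8) = 615/4.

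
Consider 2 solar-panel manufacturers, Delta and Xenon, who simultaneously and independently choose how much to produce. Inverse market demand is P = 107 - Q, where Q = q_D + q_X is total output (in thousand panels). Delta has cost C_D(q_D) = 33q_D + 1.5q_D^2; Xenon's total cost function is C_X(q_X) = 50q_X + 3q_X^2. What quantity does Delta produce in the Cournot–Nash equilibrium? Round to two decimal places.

Delta's profit: π_D = (107 - Q)q_D - (33q_D + (3/2)q_D²). Setting ∂π_D/∂q_D = 0: 74 - 5q_D - (q_X) = 0.
Xenon's first-order condition: 57 - 8q_X - (q_D) = 0.
So q_D = (74 - q_X)/5 and q_X = (57 - q_D)/8.
Solving the pair: q_D = 535/39, q_X = 211/39.

13.72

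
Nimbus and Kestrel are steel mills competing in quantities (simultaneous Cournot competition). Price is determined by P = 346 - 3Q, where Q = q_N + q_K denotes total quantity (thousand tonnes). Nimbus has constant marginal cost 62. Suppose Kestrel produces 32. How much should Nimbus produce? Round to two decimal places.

31.33

With the rival's output fixed at 32, Nimbus's profit is π_N = (346 - 3·32 - 3q_N)q_N - (62q_N) = (250 - 3q_N)q_N - (62q_N).
∂π_N/∂q_N = 188 - 6q_N = 0, so q_N = 94/3.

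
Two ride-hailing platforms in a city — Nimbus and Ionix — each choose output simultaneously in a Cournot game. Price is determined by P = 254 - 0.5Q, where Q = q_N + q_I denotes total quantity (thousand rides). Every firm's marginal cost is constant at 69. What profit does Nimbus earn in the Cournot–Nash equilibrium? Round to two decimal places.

A representative firm's profit is π_i = q_i(254 - 0.5Q) - 69q_i.
First-order condition (treating rivals' output as given): 185 - q_i - (1/2)q_j = 0.
With identical firms every q_j equals q_i, so q_j = q_i and 185 = (3/2)q_i, giving q_i = 370/3.
Price P = 254 - (1/2)·(740/3) = 392/3.
Nimbus's profit: (392/3 - 69)·(370/3) = 7605.5556.

7605.56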